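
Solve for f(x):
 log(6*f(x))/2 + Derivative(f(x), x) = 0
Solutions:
 2*Integral(1/(log(_y) + log(6)), (_y, f(x))) = C1 - x


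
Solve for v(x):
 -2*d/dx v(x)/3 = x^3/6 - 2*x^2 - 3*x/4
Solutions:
 v(x) = C1 - x^4/16 + x^3 + 9*x^2/16


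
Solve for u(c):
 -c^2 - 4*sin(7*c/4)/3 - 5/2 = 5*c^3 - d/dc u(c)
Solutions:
 u(c) = C1 + 5*c^4/4 + c^3/3 + 5*c/2 - 16*cos(7*c/4)/21


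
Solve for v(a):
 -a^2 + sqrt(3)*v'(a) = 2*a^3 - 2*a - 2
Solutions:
 v(a) = C1 + sqrt(3)*a^4/6 + sqrt(3)*a^3/9 - sqrt(3)*a^2/3 - 2*sqrt(3)*a/3


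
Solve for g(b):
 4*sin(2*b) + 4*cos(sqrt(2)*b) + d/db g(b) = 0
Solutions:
 g(b) = C1 - 2*sqrt(2)*sin(sqrt(2)*b) + 2*cos(2*b)


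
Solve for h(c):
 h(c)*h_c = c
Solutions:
 h(c) = -sqrt(C1 + c^2)
 h(c) = sqrt(C1 + c^2)


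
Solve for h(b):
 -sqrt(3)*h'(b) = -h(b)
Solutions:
 h(b) = C1*exp(sqrt(3)*b/3)


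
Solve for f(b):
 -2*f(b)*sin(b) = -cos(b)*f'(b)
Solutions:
 f(b) = C1/cos(b)^2


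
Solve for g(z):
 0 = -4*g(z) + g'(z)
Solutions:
 g(z) = C1*exp(4*z)


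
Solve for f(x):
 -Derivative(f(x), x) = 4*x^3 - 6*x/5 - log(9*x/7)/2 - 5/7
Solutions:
 f(x) = C1 - x^4 + 3*x^2/5 + x*log(x)/2 - x*log(7)/2 + 3*x/14 + x*log(3)


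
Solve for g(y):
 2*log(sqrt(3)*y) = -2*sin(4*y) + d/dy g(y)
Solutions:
 g(y) = C1 + 2*y*log(y) - 2*y + y*log(3) - cos(4*y)/2


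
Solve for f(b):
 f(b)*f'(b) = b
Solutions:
 f(b) = -sqrt(C1 + b^2)
 f(b) = sqrt(C1 + b^2)


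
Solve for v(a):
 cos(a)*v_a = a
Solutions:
 v(a) = C1 + Integral(a/cos(a), a)


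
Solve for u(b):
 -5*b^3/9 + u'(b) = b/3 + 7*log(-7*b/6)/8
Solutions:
 u(b) = C1 + 5*b^4/36 + b^2/6 + 7*b*log(-b)/8 + 7*b*(-log(6) - 1 + log(7))/8


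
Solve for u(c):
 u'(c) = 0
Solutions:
 u(c) = C1


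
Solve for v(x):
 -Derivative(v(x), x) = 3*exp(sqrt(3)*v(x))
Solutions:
 v(x) = sqrt(3)*(2*log(1/(C1 + 3*x)) - log(3))/6


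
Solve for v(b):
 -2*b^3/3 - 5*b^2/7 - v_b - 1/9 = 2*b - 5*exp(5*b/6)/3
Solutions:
 v(b) = C1 - b^4/6 - 5*b^3/21 - b^2 - b/9 + 2*exp(5*b/6)


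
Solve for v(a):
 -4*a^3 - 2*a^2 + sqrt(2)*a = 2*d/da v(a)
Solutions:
 v(a) = C1 - a^4/2 - a^3/3 + sqrt(2)*a^2/4


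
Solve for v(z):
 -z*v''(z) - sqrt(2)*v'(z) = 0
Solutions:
 v(z) = C1 + C2*z^(1 - sqrt(2))


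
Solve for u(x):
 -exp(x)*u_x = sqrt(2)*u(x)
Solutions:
 u(x) = C1*exp(sqrt(2)*exp(-x))


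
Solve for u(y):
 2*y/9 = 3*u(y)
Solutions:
 u(y) = 2*y/27


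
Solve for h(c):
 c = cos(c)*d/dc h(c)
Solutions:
 h(c) = C1 + Integral(c/cos(c), c)


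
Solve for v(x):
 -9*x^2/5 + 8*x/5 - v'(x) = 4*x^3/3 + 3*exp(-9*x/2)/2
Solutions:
 v(x) = C1 - x^4/3 - 3*x^3/5 + 4*x^2/5 + exp(-9*x/2)/3


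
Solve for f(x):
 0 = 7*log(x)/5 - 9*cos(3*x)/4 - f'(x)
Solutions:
 f(x) = C1 + 7*x*log(x)/5 - 7*x/5 - 3*sin(3*x)/4


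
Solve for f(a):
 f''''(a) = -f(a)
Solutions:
 f(a) = (C1*sin(sqrt(2)*a/2) + C2*cos(sqrt(2)*a/2))*exp(-sqrt(2)*a/2) + (C3*sin(sqrt(2)*a/2) + C4*cos(sqrt(2)*a/2))*exp(sqrt(2)*a/2)


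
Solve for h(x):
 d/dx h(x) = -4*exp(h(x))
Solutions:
 h(x) = log(1/(C1 + 4*x))


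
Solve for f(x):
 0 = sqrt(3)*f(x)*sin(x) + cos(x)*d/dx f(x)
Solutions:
 f(x) = C1*cos(x)^(sqrt(3))


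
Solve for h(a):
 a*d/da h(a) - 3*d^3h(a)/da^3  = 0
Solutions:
 h(a) = C1 + Integral(C2*airyai(3^(2/3)*a/3) + C3*airybi(3^(2/3)*a/3), a)


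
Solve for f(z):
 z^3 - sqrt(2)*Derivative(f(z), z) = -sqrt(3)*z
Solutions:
 f(z) = C1 + sqrt(2)*z^4/8 + sqrt(6)*z^2/4


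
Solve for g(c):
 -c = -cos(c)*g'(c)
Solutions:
 g(c) = C1 + Integral(c/cos(c), c)


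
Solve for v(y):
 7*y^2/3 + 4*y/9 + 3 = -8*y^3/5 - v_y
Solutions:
 v(y) = C1 - 2*y^4/5 - 7*y^3/9 - 2*y^2/9 - 3*y


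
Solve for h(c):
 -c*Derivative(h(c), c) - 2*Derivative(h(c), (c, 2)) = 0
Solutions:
 h(c) = C1 + C2*erf(c/2)


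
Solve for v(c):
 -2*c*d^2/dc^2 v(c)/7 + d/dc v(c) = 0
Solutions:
 v(c) = C1 + C2*c^(9/2)


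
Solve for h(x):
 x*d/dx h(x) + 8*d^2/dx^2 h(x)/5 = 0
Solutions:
 h(x) = C1 + C2*erf(sqrt(5)*x/4)


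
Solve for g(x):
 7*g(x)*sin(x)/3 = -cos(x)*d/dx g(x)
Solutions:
 g(x) = C1*cos(x)^(7/3)


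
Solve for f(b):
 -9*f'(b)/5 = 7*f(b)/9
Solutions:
 f(b) = C1*exp(-35*b/81)


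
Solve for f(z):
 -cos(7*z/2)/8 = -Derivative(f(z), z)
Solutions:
 f(z) = C1 + sin(7*z/2)/28


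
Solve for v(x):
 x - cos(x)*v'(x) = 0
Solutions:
 v(x) = C1 + Integral(x/cos(x), x)


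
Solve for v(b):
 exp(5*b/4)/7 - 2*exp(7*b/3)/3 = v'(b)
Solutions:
 v(b) = C1 + 4*exp(5*b/4)/35 - 2*exp(7*b/3)/7


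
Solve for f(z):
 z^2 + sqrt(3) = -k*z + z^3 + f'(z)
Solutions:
 f(z) = C1 + k*z^2/2 - z^4/4 + z^3/3 + sqrt(3)*z


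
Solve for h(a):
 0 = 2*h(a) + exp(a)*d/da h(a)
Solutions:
 h(a) = C1*exp(2*exp(-a))


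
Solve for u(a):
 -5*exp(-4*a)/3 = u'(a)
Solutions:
 u(a) = C1 + 5*exp(-4*a)/12


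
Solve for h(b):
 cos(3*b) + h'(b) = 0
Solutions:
 h(b) = C1 - sin(3*b)/3


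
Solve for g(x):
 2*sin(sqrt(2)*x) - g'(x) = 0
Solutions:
 g(x) = C1 - sqrt(2)*cos(sqrt(2)*x)


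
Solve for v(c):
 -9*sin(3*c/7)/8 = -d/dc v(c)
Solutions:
 v(c) = C1 - 21*cos(3*c/7)/8


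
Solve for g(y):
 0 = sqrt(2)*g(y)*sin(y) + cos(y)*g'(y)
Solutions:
 g(y) = C1*cos(y)^(sqrt(2))


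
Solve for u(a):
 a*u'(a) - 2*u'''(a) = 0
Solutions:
 u(a) = C1 + Integral(C2*airyai(2^(2/3)*a/2) + C3*airybi(2^(2/3)*a/2), a)


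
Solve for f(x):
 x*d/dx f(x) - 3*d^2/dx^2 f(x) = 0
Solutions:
 f(x) = C1 + C2*erfi(sqrt(6)*x/6)


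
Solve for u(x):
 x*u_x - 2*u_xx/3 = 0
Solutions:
 u(x) = C1 + C2*erfi(sqrt(3)*x/2)


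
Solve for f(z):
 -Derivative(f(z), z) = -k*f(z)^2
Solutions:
 f(z) = -1/(C1 + k*z)


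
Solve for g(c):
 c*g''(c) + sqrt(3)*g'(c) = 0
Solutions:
 g(c) = C1 + C2*c^(1 - sqrt(3))


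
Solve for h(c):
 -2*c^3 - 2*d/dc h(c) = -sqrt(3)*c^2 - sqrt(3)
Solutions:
 h(c) = C1 - c^4/4 + sqrt(3)*c^3/6 + sqrt(3)*c/2


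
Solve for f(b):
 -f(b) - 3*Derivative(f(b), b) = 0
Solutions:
 f(b) = C1*exp(-b/3)


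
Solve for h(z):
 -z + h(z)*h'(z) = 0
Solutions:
 h(z) = -sqrt(C1 + z^2)
 h(z) = sqrt(C1 + z^2)


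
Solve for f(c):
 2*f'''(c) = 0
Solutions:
 f(c) = C1 + C2*c + C3*c^2


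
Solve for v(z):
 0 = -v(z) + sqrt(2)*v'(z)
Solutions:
 v(z) = C1*exp(sqrt(2)*z/2)


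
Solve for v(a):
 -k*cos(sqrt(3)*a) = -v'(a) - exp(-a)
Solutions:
 v(a) = C1 + sqrt(3)*k*sin(sqrt(3)*a)/3 + exp(-a)


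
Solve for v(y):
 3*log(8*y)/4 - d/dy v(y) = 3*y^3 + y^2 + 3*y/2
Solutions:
 v(y) = C1 - 3*y^4/4 - y^3/3 - 3*y^2/4 + 3*y*log(y)/4 - 3*y/4 + 9*y*log(2)/4


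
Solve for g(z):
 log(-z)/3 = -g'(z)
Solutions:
 g(z) = C1 - z*log(-z)/3 + z/3


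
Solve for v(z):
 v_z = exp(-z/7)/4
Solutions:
 v(z) = C1 - 7*exp(-z/7)/4


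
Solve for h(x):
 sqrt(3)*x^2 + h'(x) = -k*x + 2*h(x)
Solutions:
 h(x) = C1*exp(2*x) + k*x/2 + k/4 + sqrt(3)*x^2/2 + sqrt(3)*x/2 + sqrt(3)/4


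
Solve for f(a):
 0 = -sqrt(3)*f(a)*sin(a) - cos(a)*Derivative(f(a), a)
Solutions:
 f(a) = C1*cos(a)^(sqrt(3))


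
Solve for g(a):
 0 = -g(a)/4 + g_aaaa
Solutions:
 g(a) = C1*exp(-sqrt(2)*a/2) + C2*exp(sqrt(2)*a/2) + C3*sin(sqrt(2)*a/2) + C4*cos(sqrt(2)*a/2)


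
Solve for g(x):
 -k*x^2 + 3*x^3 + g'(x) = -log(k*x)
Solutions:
 g(x) = C1 + k*x^3/3 - 3*x^4/4 - x*log(k*x) + x


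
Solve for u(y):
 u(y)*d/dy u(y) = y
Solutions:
 u(y) = -sqrt(C1 + y^2)
 u(y) = sqrt(C1 + y^2)


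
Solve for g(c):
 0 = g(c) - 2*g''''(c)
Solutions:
 g(c) = C1*exp(-2^(3/4)*c/2) + C2*exp(2^(3/4)*c/2) + C3*sin(2^(3/4)*c/2) + C4*cos(2^(3/4)*c/2)


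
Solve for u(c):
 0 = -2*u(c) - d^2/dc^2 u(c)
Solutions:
 u(c) = C1*sin(sqrt(2)*c) + C2*cos(sqrt(2)*c)


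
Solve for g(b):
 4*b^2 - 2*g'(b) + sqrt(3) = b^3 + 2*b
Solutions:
 g(b) = C1 - b^4/8 + 2*b^3/3 - b^2/2 + sqrt(3)*b/2


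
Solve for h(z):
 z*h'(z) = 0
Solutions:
 h(z) = C1


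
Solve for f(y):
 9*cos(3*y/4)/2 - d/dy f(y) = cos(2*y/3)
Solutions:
 f(y) = C1 - 3*sin(2*y/3)/2 + 6*sin(3*y/4)


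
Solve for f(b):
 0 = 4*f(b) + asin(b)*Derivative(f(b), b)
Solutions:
 f(b) = C1*exp(-4*Integral(1/asin(b), b))


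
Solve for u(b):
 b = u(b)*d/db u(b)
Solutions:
 u(b) = -sqrt(C1 + b^2)
 u(b) = sqrt(C1 + b^2)


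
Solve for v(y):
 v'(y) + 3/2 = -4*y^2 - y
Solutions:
 v(y) = C1 - 4*y^3/3 - y^2/2 - 3*y/2


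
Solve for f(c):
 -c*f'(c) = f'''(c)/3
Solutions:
 f(c) = C1 + Integral(C2*airyai(-3^(1/3)*c) + C3*airybi(-3^(1/3)*c), c)


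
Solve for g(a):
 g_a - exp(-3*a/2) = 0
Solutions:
 g(a) = C1 - 2*exp(-3*a/2)/3


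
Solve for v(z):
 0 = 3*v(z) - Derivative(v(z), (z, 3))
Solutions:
 v(z) = C3*exp(3^(1/3)*z) + (C1*sin(3^(5/6)*z/2) + C2*cos(3^(5/6)*z/2))*exp(-3^(1/3)*z/2)


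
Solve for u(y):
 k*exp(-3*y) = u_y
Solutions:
 u(y) = C1 - k*exp(-3*y)/3


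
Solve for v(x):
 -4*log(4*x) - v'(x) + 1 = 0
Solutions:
 v(x) = C1 - 4*x*log(x) - x*log(256) + 5*x


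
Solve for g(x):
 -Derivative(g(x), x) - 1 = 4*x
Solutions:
 g(x) = C1 - 2*x^2 - x


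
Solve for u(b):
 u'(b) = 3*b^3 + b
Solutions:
 u(b) = C1 + 3*b^4/4 + b^2/2


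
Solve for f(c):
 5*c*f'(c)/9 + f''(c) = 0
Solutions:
 f(c) = C1 + C2*erf(sqrt(10)*c/6)


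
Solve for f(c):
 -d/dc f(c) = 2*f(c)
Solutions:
 f(c) = C1*exp(-2*c)


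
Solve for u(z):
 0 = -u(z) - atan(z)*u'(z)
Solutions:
 u(z) = C1*exp(-Integral(1/atan(z), z))


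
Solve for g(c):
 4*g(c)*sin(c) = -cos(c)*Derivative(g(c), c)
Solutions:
 g(c) = C1*cos(c)^4


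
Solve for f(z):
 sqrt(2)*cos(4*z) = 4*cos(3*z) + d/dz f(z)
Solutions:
 f(z) = C1 - 4*sin(3*z)/3 + sqrt(2)*sin(4*z)/4


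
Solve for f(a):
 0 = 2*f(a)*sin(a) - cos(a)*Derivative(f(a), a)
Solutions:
 f(a) = C1/cos(a)^2


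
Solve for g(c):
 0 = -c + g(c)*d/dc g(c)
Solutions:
 g(c) = -sqrt(C1 + c^2)
 g(c) = sqrt(C1 + c^2)


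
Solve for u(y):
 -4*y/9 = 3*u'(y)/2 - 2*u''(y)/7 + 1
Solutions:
 u(y) = C1 + C2*exp(21*y/4) - 4*y^2/27 - 410*y/567


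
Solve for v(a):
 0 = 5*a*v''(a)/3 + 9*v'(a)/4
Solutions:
 v(a) = C1 + C2/a^(7/20)


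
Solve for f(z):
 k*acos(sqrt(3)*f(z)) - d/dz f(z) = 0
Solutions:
 Integral(1/acos(sqrt(3)*_y), (_y, f(z))) = C1 + k*z


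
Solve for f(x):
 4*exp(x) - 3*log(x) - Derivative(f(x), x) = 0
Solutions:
 f(x) = C1 - 3*x*log(x) + 3*x + 4*exp(x)


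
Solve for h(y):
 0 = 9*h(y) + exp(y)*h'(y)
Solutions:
 h(y) = C1*exp(9*exp(-y))


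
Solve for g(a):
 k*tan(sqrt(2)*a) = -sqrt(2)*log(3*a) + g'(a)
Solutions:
 g(a) = C1 + sqrt(2)*a*(log(a) - 1) + sqrt(2)*a*log(3) - sqrt(2)*k*log(cos(sqrt(2)*a))/2


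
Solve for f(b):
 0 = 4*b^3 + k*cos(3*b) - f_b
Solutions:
 f(b) = C1 + b^4 + k*sin(3*b)/3


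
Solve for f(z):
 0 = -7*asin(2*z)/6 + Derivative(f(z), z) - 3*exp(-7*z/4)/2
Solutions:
 f(z) = C1 + 7*z*asin(2*z)/6 + 7*sqrt(1 - 4*z^2)/12 - 6*exp(-7*z/4)/7


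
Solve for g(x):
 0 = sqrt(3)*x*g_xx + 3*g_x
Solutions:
 g(x) = C1 + C2*x^(1 - sqrt(3))


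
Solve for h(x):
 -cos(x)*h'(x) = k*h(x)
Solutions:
 h(x) = C1*exp(k*(log(sin(x) - 1) - log(sin(x) + 1))/2)


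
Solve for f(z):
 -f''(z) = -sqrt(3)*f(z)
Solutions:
 f(z) = C1*exp(-3^(1/4)*z) + C2*exp(3^(1/4)*z)


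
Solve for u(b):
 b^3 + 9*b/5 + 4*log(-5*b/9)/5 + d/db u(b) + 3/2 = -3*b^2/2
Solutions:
 u(b) = C1 - b^4/4 - b^3/2 - 9*b^2/10 - 4*b*log(-b)/5 + b*(-8*log(5) - 7 + 16*log(3))/10


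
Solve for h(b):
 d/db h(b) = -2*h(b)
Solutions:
 h(b) = C1*exp(-2*b)


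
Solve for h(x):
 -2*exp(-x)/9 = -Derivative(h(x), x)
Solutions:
 h(x) = C1 - 2*exp(-x)/9


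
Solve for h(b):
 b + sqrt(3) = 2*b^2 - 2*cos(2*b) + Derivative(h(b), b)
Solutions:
 h(b) = C1 - 2*b^3/3 + b^2/2 + sqrt(3)*b + sin(2*b)


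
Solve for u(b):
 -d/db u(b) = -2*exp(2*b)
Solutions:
 u(b) = C1 + exp(2*b)


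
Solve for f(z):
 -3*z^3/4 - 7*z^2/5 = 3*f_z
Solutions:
 f(z) = C1 - z^4/16 - 7*z^3/45


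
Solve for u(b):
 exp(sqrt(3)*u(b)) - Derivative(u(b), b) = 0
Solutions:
 u(b) = sqrt(3)*(2*log(-1/(C1 + b)) - log(3))/6


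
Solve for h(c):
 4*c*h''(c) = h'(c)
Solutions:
 h(c) = C1 + C2*c^(5/4)


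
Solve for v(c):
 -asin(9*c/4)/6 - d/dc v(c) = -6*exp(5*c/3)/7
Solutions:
 v(c) = C1 - c*asin(9*c/4)/6 - sqrt(16 - 81*c^2)/54 + 18*exp(5*c/3)/35


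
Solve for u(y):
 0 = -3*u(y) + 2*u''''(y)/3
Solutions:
 u(y) = C1*exp(-2^(3/4)*sqrt(3)*y/2) + C2*exp(2^(3/4)*sqrt(3)*y/2) + C3*sin(2^(3/4)*sqrt(3)*y/2) + C4*cos(2^(3/4)*sqrt(3)*y/2)


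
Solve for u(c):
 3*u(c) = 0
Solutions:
 u(c) = 0


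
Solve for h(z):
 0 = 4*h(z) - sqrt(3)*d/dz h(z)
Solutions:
 h(z) = C1*exp(4*sqrt(3)*z/3)


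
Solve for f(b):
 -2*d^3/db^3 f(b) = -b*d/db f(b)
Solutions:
 f(b) = C1 + Integral(C2*airyai(2^(2/3)*b/2) + C3*airybi(2^(2/3)*b/2), b)


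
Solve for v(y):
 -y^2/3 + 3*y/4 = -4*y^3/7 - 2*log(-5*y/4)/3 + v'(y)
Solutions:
 v(y) = C1 + y^4/7 - y^3/9 + 3*y^2/8 + 2*y*log(-y)/3 + 2*y*(-2*log(2) - 1 + log(5))/3


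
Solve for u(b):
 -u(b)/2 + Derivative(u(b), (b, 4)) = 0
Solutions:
 u(b) = C1*exp(-2^(3/4)*b/2) + C2*exp(2^(3/4)*b/2) + C3*sin(2^(3/4)*b/2) + C4*cos(2^(3/4)*b/2)


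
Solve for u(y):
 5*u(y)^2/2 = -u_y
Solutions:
 u(y) = 2/(C1 + 5*y)


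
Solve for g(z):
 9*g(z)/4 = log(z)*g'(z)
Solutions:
 g(z) = C1*exp(9*li(z)/4)


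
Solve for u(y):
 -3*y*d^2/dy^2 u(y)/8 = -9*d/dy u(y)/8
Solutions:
 u(y) = C1 + C2*y^4


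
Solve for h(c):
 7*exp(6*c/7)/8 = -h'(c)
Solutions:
 h(c) = C1 - 49*exp(6*c/7)/48


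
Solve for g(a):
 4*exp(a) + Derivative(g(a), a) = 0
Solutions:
 g(a) = C1 - 4*exp(a)


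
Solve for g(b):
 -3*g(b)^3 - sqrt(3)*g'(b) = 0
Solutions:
 g(b) = -sqrt(2)*sqrt(-1/(C1 - sqrt(3)*b))/2
 g(b) = sqrt(2)*sqrt(-1/(C1 - sqrt(3)*b))/2


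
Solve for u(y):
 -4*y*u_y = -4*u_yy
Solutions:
 u(y) = C1 + C2*erfi(sqrt(2)*y/2)


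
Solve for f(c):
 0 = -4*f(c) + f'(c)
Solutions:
 f(c) = C1*exp(4*c)


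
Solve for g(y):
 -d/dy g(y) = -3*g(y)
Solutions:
 g(y) = C1*exp(3*y)


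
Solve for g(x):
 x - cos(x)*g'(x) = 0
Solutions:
 g(x) = C1 + Integral(x/cos(x), x)


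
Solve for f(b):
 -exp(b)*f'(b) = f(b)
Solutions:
 f(b) = C1*exp(exp(-b))


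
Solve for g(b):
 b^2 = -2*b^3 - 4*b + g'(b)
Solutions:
 g(b) = C1 + b^4/2 + b^3/3 + 2*b^2


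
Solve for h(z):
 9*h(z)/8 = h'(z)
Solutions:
 h(z) = C1*exp(9*z/8)


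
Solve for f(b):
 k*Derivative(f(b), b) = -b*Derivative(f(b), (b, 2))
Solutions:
 f(b) = C1 + b^(1 - re(k))*(C2*sin(log(b)*Abs(im(k))) + C3*cos(log(b)*im(k)))


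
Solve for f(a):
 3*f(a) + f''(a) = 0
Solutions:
 f(a) = C1*sin(sqrt(3)*a) + C2*cos(sqrt(3)*a)


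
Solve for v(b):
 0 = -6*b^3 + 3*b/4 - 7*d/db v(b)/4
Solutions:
 v(b) = C1 - 6*b^4/7 + 3*b^2/14


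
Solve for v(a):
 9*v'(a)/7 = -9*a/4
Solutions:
 v(a) = C1 - 7*a^2/8


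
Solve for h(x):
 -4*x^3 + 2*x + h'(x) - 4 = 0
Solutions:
 h(x) = C1 + x^4 - x^2 + 4*x


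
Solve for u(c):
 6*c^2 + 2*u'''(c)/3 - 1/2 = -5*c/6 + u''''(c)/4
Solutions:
 u(c) = C1 + C2*c + C3*c^2 + C4*exp(8*c/3) - 3*c^5/20 - c^4/3 - 3*c^3/8


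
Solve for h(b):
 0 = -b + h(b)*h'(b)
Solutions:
 h(b) = -sqrt(C1 + b^2)
 h(b) = sqrt(C1 + b^2)


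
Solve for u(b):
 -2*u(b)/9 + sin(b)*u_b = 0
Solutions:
 u(b) = C1*(cos(b) - 1)^(1/9)/(cos(b) + 1)^(1/9)


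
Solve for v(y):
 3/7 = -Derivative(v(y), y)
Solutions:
 v(y) = C1 - 3*y/7


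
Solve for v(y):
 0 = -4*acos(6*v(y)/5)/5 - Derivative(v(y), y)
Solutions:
 Integral(1/acos(6*_y/5), (_y, v(y))) = C1 - 4*y/5


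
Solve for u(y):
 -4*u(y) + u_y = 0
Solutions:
 u(y) = C1*exp(4*y)


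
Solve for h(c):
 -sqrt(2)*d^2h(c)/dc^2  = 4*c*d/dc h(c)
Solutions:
 h(c) = C1 + C2*erf(2^(1/4)*c)


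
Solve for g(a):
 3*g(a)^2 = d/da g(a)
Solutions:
 g(a) = -1/(C1 + 3*a)


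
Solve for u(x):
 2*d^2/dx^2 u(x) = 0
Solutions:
 u(x) = C1 + C2*x


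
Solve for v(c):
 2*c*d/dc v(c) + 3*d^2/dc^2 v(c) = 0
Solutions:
 v(c) = C1 + C2*erf(sqrt(3)*c/3)


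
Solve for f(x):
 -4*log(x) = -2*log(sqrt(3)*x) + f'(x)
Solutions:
 f(x) = C1 - 2*x*log(x) + x*log(3) + 2*x


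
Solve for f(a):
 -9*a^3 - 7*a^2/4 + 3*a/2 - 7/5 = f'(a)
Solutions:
 f(a) = C1 - 9*a^4/4 - 7*a^3/12 + 3*a^2/4 - 7*a/5


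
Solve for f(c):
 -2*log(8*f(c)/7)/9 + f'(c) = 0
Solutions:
 -9*Integral(1/(log(_y) - log(7) + 3*log(2)), (_y, f(c)))/2 = C1 - c


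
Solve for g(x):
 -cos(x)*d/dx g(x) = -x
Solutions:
 g(x) = C1 + Integral(x/cos(x), x)


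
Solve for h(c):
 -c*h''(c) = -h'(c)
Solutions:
 h(c) = C1 + C2*c^2


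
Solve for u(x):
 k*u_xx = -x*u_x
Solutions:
 u(x) = C1 + C2*sqrt(k)*erf(sqrt(2)*x*sqrt(1/k)/2)


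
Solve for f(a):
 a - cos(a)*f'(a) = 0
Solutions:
 f(a) = C1 + Integral(a/cos(a), a)


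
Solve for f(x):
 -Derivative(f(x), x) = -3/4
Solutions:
 f(x) = C1 + 3*x/4


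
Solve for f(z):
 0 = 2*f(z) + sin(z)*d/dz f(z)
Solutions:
 f(z) = C1*(cos(z) + 1)/(cos(z) - 1)


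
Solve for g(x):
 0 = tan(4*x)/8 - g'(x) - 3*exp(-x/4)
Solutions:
 g(x) = C1 + log(tan(4*x)^2 + 1)/64 + 12*exp(-x/4)


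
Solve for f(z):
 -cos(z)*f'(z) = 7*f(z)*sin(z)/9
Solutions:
 f(z) = C1*cos(z)^(7/9)


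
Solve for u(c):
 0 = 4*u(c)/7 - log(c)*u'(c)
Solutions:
 u(c) = C1*exp(4*li(c)/7)


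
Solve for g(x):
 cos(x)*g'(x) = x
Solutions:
 g(x) = C1 + Integral(x/cos(x), x)


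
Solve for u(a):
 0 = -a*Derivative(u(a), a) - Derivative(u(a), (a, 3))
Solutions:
 u(a) = C1 + Integral(C2*airyai(-a) + C3*airybi(-a), a)


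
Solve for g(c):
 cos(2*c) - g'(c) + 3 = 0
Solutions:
 g(c) = C1 + 3*c + sin(2*c)/2


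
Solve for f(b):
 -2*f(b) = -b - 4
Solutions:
 f(b) = b/2 + 2


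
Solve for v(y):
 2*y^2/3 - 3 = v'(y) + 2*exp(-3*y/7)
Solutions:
 v(y) = C1 + 2*y^3/9 - 3*y + 14*exp(-3*y/7)/3


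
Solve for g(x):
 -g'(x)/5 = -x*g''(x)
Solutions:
 g(x) = C1 + C2*x^(6/5)


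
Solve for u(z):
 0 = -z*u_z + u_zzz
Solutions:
 u(z) = C1 + Integral(C2*airyai(z) + C3*airybi(z), z)


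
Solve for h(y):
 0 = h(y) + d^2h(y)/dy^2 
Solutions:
 h(y) = C1*sin(y) + C2*cos(y)


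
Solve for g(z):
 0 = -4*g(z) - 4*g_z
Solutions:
 g(z) = C1*exp(-z)


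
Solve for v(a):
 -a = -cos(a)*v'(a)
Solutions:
 v(a) = C1 + Integral(a/cos(a), a)


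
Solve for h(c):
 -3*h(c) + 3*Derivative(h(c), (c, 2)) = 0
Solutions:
 h(c) = C1*exp(-c) + C2*exp(c)


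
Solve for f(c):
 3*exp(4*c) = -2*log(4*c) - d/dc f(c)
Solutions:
 f(c) = C1 - 2*c*log(c) + 2*c*(1 - 2*log(2)) - 3*exp(4*c)/4


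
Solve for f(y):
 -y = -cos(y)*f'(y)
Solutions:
 f(y) = C1 + Integral(y/cos(y), y)


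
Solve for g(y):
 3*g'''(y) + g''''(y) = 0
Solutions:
 g(y) = C1 + C2*y + C3*y^2 + C4*exp(-3*y)


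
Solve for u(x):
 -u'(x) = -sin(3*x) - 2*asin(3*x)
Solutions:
 u(x) = C1 + 2*x*asin(3*x) + 2*sqrt(1 - 9*x^2)/3 - cos(3*x)/3


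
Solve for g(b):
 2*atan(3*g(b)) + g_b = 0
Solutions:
 Integral(1/atan(3*_y), (_y, g(b))) = C1 - 2*b


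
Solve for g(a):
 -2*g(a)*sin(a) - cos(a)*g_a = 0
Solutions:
 g(a) = C1*cos(a)^2


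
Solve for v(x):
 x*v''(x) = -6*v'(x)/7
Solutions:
 v(x) = C1 + C2*x^(1/7)


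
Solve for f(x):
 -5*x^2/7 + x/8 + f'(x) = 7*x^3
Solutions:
 f(x) = C1 + 7*x^4/4 + 5*x^3/21 - x^2/16


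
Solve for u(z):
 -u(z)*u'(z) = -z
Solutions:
 u(z) = -sqrt(C1 + z^2)
 u(z) = sqrt(C1 + z^2)


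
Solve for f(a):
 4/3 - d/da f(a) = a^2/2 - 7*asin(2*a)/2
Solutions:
 f(a) = C1 - a^3/6 + 7*a*asin(2*a)/2 + 4*a/3 + 7*sqrt(1 - 4*a^2)/4


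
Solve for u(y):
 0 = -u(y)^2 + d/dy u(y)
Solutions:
 u(y) = -1/(C1 + y)


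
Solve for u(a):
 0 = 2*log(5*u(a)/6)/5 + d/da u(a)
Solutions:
 5*Integral(1/(log(_y) - log(6) + log(5)), (_y, u(a)))/2 = C1 - a


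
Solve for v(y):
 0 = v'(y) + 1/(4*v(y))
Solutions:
 v(y) = -sqrt(C1 - 2*y)/2
 v(y) = sqrt(C1 - 2*y)/2


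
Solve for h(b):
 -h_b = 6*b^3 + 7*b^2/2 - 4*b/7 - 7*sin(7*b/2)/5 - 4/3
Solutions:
 h(b) = C1 - 3*b^4/2 - 7*b^3/6 + 2*b^2/7 + 4*b/3 - 2*cos(7*b/2)/5


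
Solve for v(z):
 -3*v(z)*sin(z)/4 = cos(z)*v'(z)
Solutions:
 v(z) = C1*cos(z)^(3/4)


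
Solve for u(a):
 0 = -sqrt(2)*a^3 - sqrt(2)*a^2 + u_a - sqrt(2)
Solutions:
 u(a) = C1 + sqrt(2)*a^4/4 + sqrt(2)*a^3/3 + sqrt(2)*a


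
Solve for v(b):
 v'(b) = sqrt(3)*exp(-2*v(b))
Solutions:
 v(b) = log(-sqrt(C1 + 2*sqrt(3)*b))
 v(b) = log(C1 + 2*sqrt(3)*b)/2


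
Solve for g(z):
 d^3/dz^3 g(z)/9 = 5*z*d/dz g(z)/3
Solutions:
 g(z) = C1 + Integral(C2*airyai(15^(1/3)*z) + C3*airybi(15^(1/3)*z), z)


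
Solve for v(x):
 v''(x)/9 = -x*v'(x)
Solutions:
 v(x) = C1 + C2*erf(3*sqrt(2)*x/2)


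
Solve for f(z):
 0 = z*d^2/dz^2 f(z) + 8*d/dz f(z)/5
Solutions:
 f(z) = C1 + C2/z^(3/5)


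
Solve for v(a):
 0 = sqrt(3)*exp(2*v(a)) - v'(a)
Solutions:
 v(a) = log(-sqrt(-1/(C1 + sqrt(3)*a))) - log(2)/2
 v(a) = log(-1/(C1 + sqrt(3)*a))/2 - log(2)/2


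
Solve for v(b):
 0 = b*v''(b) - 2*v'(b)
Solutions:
 v(b) = C1 + C2*b^3


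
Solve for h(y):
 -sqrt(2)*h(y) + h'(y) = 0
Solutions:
 h(y) = C1*exp(sqrt(2)*y)


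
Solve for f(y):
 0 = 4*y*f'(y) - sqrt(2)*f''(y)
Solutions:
 f(y) = C1 + C2*erfi(2^(1/4)*y)


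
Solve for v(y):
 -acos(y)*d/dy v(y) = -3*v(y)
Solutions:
 v(y) = C1*exp(3*Integral(1/acos(y), y))


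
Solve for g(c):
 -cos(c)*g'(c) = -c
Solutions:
 g(c) = C1 + Integral(c/cos(c), c)


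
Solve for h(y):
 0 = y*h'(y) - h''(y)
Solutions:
 h(y) = C1 + C2*erfi(sqrt(2)*y/2)


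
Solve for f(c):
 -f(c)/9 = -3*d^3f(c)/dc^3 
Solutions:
 f(c) = C3*exp(c/3) + (C1*sin(sqrt(3)*c/6) + C2*cos(sqrt(3)*c/6))*exp(-c/6)


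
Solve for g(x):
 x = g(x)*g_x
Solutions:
 g(x) = -sqrt(C1 + x^2)
 g(x) = sqrt(C1 + x^2)


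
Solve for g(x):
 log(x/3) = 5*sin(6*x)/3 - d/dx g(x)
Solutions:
 g(x) = C1 - x*log(x) + x + x*log(3) - 5*cos(6*x)/18


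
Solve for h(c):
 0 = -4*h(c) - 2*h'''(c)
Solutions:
 h(c) = C3*exp(-2^(1/3)*c) + (C1*sin(2^(1/3)*sqrt(3)*c/2) + C2*cos(2^(1/3)*sqrt(3)*c/2))*exp(2^(1/3)*c/2)


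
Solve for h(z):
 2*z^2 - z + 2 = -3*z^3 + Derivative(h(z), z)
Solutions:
 h(z) = C1 + 3*z^4/4 + 2*z^3/3 - z^2/2 + 2*z


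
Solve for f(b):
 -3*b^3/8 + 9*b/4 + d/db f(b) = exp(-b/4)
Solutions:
 f(b) = C1 + 3*b^4/32 - 9*b^2/8 - 4*exp(-b/4)


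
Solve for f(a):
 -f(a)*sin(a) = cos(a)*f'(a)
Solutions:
 f(a) = C1*cos(a)


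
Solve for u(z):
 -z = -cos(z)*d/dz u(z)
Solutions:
 u(z) = C1 + Integral(z/cos(z), z)


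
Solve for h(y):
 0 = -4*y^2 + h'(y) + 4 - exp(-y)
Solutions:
 h(y) = C1 + 4*y^3/3 - 4*y - exp(-y)


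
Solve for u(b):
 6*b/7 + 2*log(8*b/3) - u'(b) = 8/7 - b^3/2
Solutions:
 u(b) = C1 + b^4/8 + 3*b^2/7 + 2*b*log(b) - 22*b/7 - 2*b*log(3) + 6*b*log(2)


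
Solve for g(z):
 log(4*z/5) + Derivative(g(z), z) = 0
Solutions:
 g(z) = C1 - z*log(z) + z*log(5/4) + z


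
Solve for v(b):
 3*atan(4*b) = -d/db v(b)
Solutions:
 v(b) = C1 - 3*b*atan(4*b) + 3*log(16*b^2 + 1)/8


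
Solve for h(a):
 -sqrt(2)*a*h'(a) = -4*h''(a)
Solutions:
 h(a) = C1 + C2*erfi(2^(3/4)*a/4)


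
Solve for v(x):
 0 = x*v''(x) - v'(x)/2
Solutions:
 v(x) = C1 + C2*x^(3/2)


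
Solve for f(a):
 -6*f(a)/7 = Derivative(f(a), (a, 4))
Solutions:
 f(a) = (C1*sin(14^(3/4)*3^(1/4)*a/14) + C2*cos(14^(3/4)*3^(1/4)*a/14))*exp(-14^(3/4)*3^(1/4)*a/14) + (C3*sin(14^(3/4)*3^(1/4)*a/14) + C4*cos(14^(3/4)*3^(1/4)*a/14))*exp(14^(3/4)*3^(1/4)*a/14)


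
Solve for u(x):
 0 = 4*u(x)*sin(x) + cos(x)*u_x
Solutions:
 u(x) = C1*cos(x)^4


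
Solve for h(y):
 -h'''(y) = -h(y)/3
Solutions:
 h(y) = C3*exp(3^(2/3)*y/3) + (C1*sin(3^(1/6)*y/2) + C2*cos(3^(1/6)*y/2))*exp(-3^(2/3)*y/6)


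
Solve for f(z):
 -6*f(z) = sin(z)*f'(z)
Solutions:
 f(z) = C1*(cos(z)^3 + 3*cos(z)^2 + 3*cos(z) + 1)/(cos(z)^3 - 3*cos(z)^2 + 3*cos(z) - 1)


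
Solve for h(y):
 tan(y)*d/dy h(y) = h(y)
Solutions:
 h(y) = C1*sin(y)


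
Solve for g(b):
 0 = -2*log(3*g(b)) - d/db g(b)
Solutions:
 Integral(1/(log(_y) + log(3)), (_y, g(b)))/2 = C1 - b


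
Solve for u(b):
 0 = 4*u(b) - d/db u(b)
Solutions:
 u(b) = C1*exp(4*b)


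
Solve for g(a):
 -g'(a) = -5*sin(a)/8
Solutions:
 g(a) = C1 - 5*cos(a)/8


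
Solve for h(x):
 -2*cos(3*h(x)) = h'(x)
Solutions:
 h(x) = -asin((C1 + exp(12*x))/(C1 - exp(12*x)))/3 + pi/3
 h(x) = asin((C1 + exp(12*x))/(C1 - exp(12*x)))/3


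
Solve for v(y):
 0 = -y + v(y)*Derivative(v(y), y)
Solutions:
 v(y) = -sqrt(C1 + y^2)
 v(y) = sqrt(C1 + y^2)


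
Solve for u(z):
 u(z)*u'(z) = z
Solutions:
 u(z) = -sqrt(C1 + z^2)
 u(z) = sqrt(C1 + z^2)


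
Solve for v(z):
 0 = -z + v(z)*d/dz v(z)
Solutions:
 v(z) = -sqrt(C1 + z^2)
 v(z) = sqrt(C1 + z^2)


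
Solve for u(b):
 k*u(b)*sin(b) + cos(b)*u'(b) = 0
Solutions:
 u(b) = C1*exp(k*log(cos(b)))


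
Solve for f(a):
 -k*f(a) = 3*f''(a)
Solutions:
 f(a) = C1*exp(-sqrt(3)*a*sqrt(-k)/3) + C2*exp(sqrt(3)*a*sqrt(-k)/3)


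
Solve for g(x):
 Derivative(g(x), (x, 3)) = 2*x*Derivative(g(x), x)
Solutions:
 g(x) = C1 + Integral(C2*airyai(2^(1/3)*x) + C3*airybi(2^(1/3)*x), x)


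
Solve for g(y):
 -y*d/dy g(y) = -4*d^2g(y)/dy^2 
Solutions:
 g(y) = C1 + C2*erfi(sqrt(2)*y/4)


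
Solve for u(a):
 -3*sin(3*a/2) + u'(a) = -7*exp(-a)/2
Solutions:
 u(a) = C1 - 2*cos(3*a/2) + 7*exp(-a)/2


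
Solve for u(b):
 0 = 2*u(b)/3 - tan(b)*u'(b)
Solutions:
 u(b) = C1*sin(b)^(2/3)


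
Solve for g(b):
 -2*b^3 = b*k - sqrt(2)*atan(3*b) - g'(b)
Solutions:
 g(b) = C1 + b^4/2 + b^2*k/2 - sqrt(2)*(b*atan(3*b) - log(9*b^2 + 1)/6)


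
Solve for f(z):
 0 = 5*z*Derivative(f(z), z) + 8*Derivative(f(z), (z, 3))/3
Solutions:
 f(z) = C1 + Integral(C2*airyai(-15^(1/3)*z/2) + C3*airybi(-15^(1/3)*z/2), z)


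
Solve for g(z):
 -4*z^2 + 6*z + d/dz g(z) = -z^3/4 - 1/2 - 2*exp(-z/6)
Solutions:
 g(z) = C1 - z^4/16 + 4*z^3/3 - 3*z^2 - z/2 + 12*exp(-z/6)


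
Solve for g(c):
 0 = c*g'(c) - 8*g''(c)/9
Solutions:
 g(c) = C1 + C2*erfi(3*c/4)


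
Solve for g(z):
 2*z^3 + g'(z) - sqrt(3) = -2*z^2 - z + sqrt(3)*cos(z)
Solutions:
 g(z) = C1 - z^4/2 - 2*z^3/3 - z^2/2 + sqrt(3)*z + sqrt(3)*sin(z)


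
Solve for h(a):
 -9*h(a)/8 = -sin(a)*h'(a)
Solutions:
 h(a) = C1*(cos(a) - 1)^(9/16)/(cos(a) + 1)^(9/16)


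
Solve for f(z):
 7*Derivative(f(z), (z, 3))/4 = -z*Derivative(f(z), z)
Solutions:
 f(z) = C1 + Integral(C2*airyai(-14^(2/3)*z/7) + C3*airybi(-14^(2/3)*z/7), z)


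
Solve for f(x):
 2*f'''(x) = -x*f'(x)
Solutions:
 f(x) = C1 + Integral(C2*airyai(-2^(2/3)*x/2) + C3*airybi(-2^(2/3)*x/2), x)


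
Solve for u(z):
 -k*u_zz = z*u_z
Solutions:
 u(z) = C1 + C2*sqrt(k)*erf(sqrt(2)*z*sqrt(1/k)/2)


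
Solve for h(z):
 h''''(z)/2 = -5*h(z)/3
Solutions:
 h(z) = (C1*sin(5^(1/4)*6^(3/4)*z/6) + C2*cos(5^(1/4)*6^(3/4)*z/6))*exp(-5^(1/4)*6^(3/4)*z/6) + (C3*sin(5^(1/4)*6^(3/4)*z/6) + C4*cos(5^(1/4)*6^(3/4)*z/6))*exp(5^(1/4)*6^(3/4)*z/6)


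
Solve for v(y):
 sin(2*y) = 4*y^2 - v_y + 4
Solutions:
 v(y) = C1 + 4*y^3/3 + 4*y + cos(2*y)/2


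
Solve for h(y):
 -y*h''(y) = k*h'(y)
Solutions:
 h(y) = C1 + y^(1 - re(k))*(C2*sin(log(y)*Abs(im(k))) + C3*cos(log(y)*im(k)))


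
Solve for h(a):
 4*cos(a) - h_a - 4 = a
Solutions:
 h(a) = C1 - a^2/2 - 4*a + 4*sin(a)


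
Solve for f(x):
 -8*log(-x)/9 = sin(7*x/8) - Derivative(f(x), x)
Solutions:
 f(x) = C1 + 8*x*log(-x)/9 - 8*x/9 - 8*cos(7*x/8)/7


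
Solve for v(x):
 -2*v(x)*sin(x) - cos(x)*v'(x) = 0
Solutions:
 v(x) = C1*cos(x)^2


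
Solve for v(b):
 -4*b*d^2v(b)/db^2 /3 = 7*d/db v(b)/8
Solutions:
 v(b) = C1 + C2*b^(11/32)


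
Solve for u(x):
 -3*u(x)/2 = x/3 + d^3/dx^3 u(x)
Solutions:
 u(x) = C3*exp(-2^(2/3)*3^(1/3)*x/2) - 2*x/9 + (C1*sin(2^(2/3)*3^(5/6)*x/4) + C2*cos(2^(2/3)*3^(5/6)*x/4))*exp(2^(2/3)*3^(1/3)*x/4)


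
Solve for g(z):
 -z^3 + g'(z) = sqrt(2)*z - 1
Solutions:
 g(z) = C1 + z^4/4 + sqrt(2)*z^2/2 - z


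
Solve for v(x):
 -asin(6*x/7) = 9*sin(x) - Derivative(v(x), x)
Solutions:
 v(x) = C1 + x*asin(6*x/7) + sqrt(49 - 36*x^2)/6 - 9*cos(x)


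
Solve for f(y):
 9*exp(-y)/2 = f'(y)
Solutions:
 f(y) = C1 - 9*exp(-y)/2


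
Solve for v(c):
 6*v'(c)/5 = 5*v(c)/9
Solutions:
 v(c) = C1*exp(25*c/54)


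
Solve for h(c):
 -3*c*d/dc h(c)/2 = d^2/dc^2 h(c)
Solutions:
 h(c) = C1 + C2*erf(sqrt(3)*c/2)


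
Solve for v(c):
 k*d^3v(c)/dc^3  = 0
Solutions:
 v(c) = C1 + C2*c + C3*c^2


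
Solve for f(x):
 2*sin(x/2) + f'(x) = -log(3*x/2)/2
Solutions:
 f(x) = C1 - x*log(x)/2 - x*log(3) + x/2 + x*log(6)/2 + 4*cos(x/2)


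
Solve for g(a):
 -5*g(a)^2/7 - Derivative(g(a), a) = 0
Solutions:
 g(a) = 7/(C1 + 5*a)


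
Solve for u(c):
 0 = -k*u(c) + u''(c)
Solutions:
 u(c) = C1*exp(-c*sqrt(k)) + C2*exp(c*sqrt(k))


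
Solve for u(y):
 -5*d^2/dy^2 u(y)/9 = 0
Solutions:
 u(y) = C1 + C2*y


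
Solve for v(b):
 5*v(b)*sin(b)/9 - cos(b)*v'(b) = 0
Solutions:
 v(b) = C1/cos(b)^(5/9)


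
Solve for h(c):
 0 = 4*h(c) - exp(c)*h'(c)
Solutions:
 h(c) = C1*exp(-4*exp(-c))


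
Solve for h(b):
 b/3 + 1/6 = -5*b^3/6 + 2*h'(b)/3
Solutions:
 h(b) = C1 + 5*b^4/16 + b^2/4 + b/4


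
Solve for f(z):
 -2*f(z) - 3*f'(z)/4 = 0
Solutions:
 f(z) = C1*exp(-8*z/3)


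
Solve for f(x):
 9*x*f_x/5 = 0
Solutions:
 f(x) = C1


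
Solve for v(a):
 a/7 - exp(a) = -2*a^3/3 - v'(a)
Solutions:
 v(a) = C1 - a^4/6 - a^2/14 + exp(a)


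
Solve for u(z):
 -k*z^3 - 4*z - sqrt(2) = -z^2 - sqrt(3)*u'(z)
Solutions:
 u(z) = C1 + sqrt(3)*k*z^4/12 - sqrt(3)*z^3/9 + 2*sqrt(3)*z^2/3 + sqrt(6)*z/3


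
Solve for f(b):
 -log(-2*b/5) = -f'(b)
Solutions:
 f(b) = C1 + b*log(-b) + b*(-log(5) - 1 + log(2))


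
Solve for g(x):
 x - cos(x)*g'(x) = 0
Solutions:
 g(x) = C1 + Integral(x/cos(x), x)


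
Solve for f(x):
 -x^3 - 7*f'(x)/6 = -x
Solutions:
 f(x) = C1 - 3*x^4/14 + 3*x^2/7


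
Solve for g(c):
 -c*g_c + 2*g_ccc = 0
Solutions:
 g(c) = C1 + Integral(C2*airyai(2^(2/3)*c/2) + C3*airybi(2^(2/3)*c/2), c)


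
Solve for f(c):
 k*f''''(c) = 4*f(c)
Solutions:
 f(c) = C1*exp(-sqrt(2)*c*(1/k)^(1/4)) + C2*exp(sqrt(2)*c*(1/k)^(1/4)) + C3*exp(-sqrt(2)*I*c*(1/k)^(1/4)) + C4*exp(sqrt(2)*I*c*(1/k)^(1/4))


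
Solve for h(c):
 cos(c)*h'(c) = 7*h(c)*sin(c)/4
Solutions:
 h(c) = C1/cos(c)^(7/4)


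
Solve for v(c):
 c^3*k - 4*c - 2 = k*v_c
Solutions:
 v(c) = C1 + c^4/4 - 2*c^2/k - 2*c/k


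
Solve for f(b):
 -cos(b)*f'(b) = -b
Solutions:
 f(b) = C1 + Integral(b/cos(b), b)


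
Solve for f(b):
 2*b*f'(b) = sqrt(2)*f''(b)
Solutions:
 f(b) = C1 + C2*erfi(2^(3/4)*b/2)


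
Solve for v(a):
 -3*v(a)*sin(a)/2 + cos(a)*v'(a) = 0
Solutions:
 v(a) = C1/cos(a)^(3/2)


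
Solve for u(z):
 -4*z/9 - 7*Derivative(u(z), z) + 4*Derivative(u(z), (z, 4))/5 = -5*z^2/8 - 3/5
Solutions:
 u(z) = C1 + C4*exp(70^(1/3)*z/2) + 5*z^3/168 - 2*z^2/63 + 3*z/35 + (C2*sin(sqrt(3)*70^(1/3)*z/4) + C3*cos(sqrt(3)*70^(1/3)*z/4))*exp(-70^(1/3)*z/4)


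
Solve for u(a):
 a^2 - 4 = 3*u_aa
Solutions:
 u(a) = C1 + C2*a + a^4/36 - 2*a^2/3


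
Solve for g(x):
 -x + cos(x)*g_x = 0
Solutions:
 g(x) = C1 + Integral(x/cos(x), x)


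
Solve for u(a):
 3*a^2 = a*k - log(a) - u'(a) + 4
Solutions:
 u(a) = C1 - a^3 + a^2*k/2 - a*log(a) + 5*a


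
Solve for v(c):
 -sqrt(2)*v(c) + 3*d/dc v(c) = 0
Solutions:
 v(c) = C1*exp(sqrt(2)*c/3)


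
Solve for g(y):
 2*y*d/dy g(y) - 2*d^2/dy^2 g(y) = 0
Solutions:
 g(y) = C1 + C2*erfi(sqrt(2)*y/2)


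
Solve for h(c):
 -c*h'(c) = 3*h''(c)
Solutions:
 h(c) = C1 + C2*erf(sqrt(6)*c/6)


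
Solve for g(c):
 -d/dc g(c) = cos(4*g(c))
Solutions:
 g(c) = -asin((C1 + exp(8*c))/(C1 - exp(8*c)))/4 + pi/4
 g(c) = asin((C1 + exp(8*c))/(C1 - exp(8*c)))/4


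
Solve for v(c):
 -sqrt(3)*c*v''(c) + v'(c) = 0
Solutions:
 v(c) = C1 + C2*c^(sqrt(3)/3 + 1)


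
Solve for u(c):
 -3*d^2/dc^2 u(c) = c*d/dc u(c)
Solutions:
 u(c) = C1 + C2*erf(sqrt(6)*c/6)


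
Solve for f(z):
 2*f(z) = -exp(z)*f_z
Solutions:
 f(z) = C1*exp(2*exp(-z))


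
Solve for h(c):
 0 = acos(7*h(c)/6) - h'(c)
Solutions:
 Integral(1/acos(7*_y/6), (_y, h(c))) = C1 + c


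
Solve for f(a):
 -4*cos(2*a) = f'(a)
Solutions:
 f(a) = C1 - 2*sin(2*a)


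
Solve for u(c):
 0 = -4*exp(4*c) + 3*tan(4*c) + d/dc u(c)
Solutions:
 u(c) = C1 + exp(4*c) + 3*log(cos(4*c))/4


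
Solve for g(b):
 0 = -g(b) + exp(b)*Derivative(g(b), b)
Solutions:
 g(b) = C1*exp(-exp(-b))


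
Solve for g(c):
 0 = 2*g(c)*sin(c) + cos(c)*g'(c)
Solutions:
 g(c) = C1*cos(c)^2


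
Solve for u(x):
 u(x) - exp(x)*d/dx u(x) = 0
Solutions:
 u(x) = C1*exp(-exp(-x))


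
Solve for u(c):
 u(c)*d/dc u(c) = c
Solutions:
 u(c) = -sqrt(C1 + c^2)
 u(c) = sqrt(C1 + c^2)


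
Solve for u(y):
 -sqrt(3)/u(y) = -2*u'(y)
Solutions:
 u(y) = -sqrt(C1 + sqrt(3)*y)
 u(y) = sqrt(C1 + sqrt(3)*y)


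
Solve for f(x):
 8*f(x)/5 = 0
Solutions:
 f(x) = 0


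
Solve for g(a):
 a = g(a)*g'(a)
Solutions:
 g(a) = -sqrt(C1 + a^2)
 g(a) = sqrt(C1 + a^2)


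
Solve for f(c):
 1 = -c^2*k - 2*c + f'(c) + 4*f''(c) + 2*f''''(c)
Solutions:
 f(c) = C1 + C2*exp(-6^(1/3)*c*(-(9 + sqrt(465))^(1/3) + 4*6^(1/3)/(9 + sqrt(465))^(1/3))/12)*sin(2^(1/3)*3^(1/6)*c*(2^(1/3)/(9 + sqrt(465))^(1/3) + 3^(2/3)*(9 + sqrt(465))^(1/3)/12)) + C3*exp(-6^(1/3)*c*(-(9 + sqrt(465))^(1/3) + 4*6^(1/3)/(9 + sqrt(465))^(1/3))/12)*cos(2^(1/3)*3^(1/6)*c*(2^(1/3)/(9 + sqrt(465))^(1/3) + 3^(2/3)*(9 + sqrt(465))^(1/3)/12)) + C4*exp(6^(1/3)*c*(-(9 + sqrt(465))^(1/3) + 4*6^(1/3)/(9 + sqrt(465))^(1/3))/6) + c^3*k/3 - 4*c^2*k + c^2 + 32*c*k - 7*c


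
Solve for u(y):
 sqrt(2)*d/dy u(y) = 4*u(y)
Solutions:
 u(y) = C1*exp(2*sqrt(2)*y)


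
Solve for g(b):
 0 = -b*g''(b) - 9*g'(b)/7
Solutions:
 g(b) = C1 + C2/b^(2/7)


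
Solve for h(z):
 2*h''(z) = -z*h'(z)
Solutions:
 h(z) = C1 + C2*erf(z/2)


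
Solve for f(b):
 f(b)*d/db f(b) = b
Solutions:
 f(b) = -sqrt(C1 + b^2)
 f(b) = sqrt(C1 + b^2)


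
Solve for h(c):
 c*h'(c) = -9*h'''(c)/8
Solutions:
 h(c) = C1 + Integral(C2*airyai(-2*3^(1/3)*c/3) + C3*airybi(-2*3^(1/3)*c/3), c)


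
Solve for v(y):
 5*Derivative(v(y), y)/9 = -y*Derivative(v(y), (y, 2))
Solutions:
 v(y) = C1 + C2*y^(4/9)


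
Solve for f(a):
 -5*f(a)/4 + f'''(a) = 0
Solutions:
 f(a) = C3*exp(10^(1/3)*a/2) + (C1*sin(10^(1/3)*sqrt(3)*a/4) + C2*cos(10^(1/3)*sqrt(3)*a/4))*exp(-10^(1/3)*a/4)


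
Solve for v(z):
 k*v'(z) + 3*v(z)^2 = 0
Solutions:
 v(z) = k/(C1*k + 3*z)


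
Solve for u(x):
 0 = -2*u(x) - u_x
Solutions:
 u(x) = C1*exp(-2*x)


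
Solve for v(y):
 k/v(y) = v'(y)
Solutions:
 v(y) = -sqrt(C1 + 2*k*y)
 v(y) = sqrt(C1 + 2*k*y)


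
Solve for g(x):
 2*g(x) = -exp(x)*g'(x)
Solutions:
 g(x) = C1*exp(2*exp(-x))


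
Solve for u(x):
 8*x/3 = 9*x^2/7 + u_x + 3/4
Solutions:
 u(x) = C1 - 3*x^3/7 + 4*x^2/3 - 3*x/4


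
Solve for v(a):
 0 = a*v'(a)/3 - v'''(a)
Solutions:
 v(a) = C1 + Integral(C2*airyai(3^(2/3)*a/3) + C3*airybi(3^(2/3)*a/3), a)


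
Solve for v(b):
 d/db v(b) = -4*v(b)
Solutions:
 v(b) = C1*exp(-4*b)


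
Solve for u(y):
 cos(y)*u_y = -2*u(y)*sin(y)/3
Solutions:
 u(y) = C1*cos(y)^(2/3)


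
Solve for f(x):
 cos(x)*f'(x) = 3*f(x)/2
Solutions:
 f(x) = C1*(sin(x) + 1)^(3/4)/(sin(x) - 1)^(3/4)


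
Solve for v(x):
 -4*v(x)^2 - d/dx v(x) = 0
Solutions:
 v(x) = 1/(C1 + 4*x)


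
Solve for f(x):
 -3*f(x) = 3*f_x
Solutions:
 f(x) = C1*exp(-x)


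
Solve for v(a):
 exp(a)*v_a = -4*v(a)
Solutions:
 v(a) = C1*exp(4*exp(-a))


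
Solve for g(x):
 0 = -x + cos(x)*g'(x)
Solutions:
 g(x) = C1 + Integral(x/cos(x), x)


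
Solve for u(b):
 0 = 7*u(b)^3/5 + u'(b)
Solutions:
 u(b) = -sqrt(10)*sqrt(-1/(C1 - 7*b))/2
 u(b) = sqrt(10)*sqrt(-1/(C1 - 7*b))/2


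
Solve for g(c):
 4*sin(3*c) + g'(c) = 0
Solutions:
 g(c) = C1 + 4*cos(3*c)/3


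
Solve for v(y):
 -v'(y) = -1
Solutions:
 v(y) = C1 + y


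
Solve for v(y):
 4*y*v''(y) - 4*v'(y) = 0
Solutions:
 v(y) = C1 + C2*y^2


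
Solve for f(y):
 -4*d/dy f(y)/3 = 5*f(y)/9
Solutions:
 f(y) = C1*exp(-5*y/12)


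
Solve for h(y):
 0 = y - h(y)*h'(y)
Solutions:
 h(y) = -sqrt(C1 + y^2)
 h(y) = sqrt(C1 + y^2)


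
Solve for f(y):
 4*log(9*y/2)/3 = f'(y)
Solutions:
 f(y) = C1 + 4*y*log(y)/3 - 4*y/3 - 4*y*log(2)/3 + 8*y*log(3)/3


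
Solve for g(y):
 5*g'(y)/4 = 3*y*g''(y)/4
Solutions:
 g(y) = C1 + C2*y^(8/3)


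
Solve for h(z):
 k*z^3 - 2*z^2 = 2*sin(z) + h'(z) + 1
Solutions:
 h(z) = C1 + k*z^4/4 - 2*z^3/3 - z + 2*cos(z)


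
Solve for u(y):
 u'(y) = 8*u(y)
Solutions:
 u(y) = C1*exp(8*y)


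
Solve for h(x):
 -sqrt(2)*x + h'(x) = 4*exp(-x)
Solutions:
 h(x) = C1 + sqrt(2)*x^2/2 - 4*exp(-x)


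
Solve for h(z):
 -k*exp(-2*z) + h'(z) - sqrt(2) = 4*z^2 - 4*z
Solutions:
 h(z) = C1 - k*exp(-2*z)/2 + 4*z^3/3 - 2*z^2 + sqrt(2)*z


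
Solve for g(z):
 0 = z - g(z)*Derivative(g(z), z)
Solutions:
 g(z) = -sqrt(C1 + z^2)
 g(z) = sqrt(C1 + z^2)


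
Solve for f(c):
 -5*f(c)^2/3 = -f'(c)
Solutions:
 f(c) = -3/(C1 + 5*c)


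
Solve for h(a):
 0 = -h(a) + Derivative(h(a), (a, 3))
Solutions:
 h(a) = C3*exp(a) + (C1*sin(sqrt(3)*a/2) + C2*cos(sqrt(3)*a/2))*exp(-a/2)


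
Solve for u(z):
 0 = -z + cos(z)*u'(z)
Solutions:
 u(z) = C1 + Integral(z/cos(z), z)


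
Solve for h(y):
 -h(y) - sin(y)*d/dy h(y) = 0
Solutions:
 h(y) = C1*sqrt(cos(y) + 1)/sqrt(cos(y) - 1)


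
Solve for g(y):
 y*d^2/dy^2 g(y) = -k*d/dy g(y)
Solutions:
 g(y) = C1 + y^(1 - re(k))*(C2*sin(log(y)*Abs(im(k))) + C3*cos(log(y)*im(k)))


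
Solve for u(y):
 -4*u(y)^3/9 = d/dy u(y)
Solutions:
 u(y) = -3*sqrt(2)*sqrt(-1/(C1 - 4*y))/2
 u(y) = 3*sqrt(2)*sqrt(-1/(C1 - 4*y))/2


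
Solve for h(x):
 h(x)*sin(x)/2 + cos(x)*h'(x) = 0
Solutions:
 h(x) = C1*sqrt(cos(x))


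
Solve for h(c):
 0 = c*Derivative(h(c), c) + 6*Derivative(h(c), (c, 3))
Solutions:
 h(c) = C1 + Integral(C2*airyai(-6^(2/3)*c/6) + C3*airybi(-6^(2/3)*c/6), c)


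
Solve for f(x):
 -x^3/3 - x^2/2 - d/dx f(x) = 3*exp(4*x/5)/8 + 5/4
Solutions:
 f(x) = C1 - x^4/12 - x^3/6 - 5*x/4 - 15*exp(4*x/5)/32


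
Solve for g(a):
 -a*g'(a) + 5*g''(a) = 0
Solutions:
 g(a) = C1 + C2*erfi(sqrt(10)*a/10)


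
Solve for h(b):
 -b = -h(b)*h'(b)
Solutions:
 h(b) = -sqrt(C1 + b^2)
 h(b) = sqrt(C1 + b^2)


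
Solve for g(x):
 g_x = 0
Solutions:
 g(x) = C1


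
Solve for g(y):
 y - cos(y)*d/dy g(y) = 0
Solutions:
 g(y) = C1 + Integral(y/cos(y), y)


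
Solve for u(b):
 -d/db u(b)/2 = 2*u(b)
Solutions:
 u(b) = C1*exp(-4*b)


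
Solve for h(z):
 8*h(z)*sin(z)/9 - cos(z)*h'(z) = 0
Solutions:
 h(z) = C1/cos(z)^(8/9)


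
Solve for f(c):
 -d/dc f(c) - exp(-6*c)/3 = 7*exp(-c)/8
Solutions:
 f(c) = C1 + 7*exp(-c)/8 + exp(-6*c)/18


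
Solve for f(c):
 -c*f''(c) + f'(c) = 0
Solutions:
 f(c) = C1 + C2*c^2


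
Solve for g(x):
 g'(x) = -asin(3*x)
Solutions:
 g(x) = C1 - x*asin(3*x) - sqrt(1 - 9*x^2)/3
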